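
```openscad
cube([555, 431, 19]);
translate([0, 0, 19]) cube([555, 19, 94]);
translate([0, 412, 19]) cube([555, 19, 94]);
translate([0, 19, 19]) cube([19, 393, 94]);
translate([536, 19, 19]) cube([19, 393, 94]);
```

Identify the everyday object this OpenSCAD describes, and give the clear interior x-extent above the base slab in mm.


An open box. The internal width is 517 mm.

A 555×431 base slab with four walls standing on it — an open box. The base is 555 mm wide and the walls are 19 mm thick, so the internal width is 555 − 2 × 19 = 517 mm.


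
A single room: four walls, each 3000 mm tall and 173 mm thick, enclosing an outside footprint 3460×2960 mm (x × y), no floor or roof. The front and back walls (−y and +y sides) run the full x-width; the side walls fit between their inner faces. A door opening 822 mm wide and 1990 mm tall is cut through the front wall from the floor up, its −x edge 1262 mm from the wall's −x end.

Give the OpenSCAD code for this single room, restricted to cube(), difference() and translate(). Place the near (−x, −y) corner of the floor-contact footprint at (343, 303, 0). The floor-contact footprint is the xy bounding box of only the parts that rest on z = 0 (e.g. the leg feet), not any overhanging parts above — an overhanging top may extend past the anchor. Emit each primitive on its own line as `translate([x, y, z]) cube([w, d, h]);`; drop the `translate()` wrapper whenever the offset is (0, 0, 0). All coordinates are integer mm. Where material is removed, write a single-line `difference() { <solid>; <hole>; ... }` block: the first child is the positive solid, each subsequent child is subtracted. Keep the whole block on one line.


difference() { translate([343, 303, 0]) cube([3460, 173, 3000]); translate([1605, 303, 0]) cube([822, 173, 1990]); }
translate([343, 3090, 0]) cube([3460, 173, 3000]);
translate([343, 476, 0]) cube([173, 2614, 3000]);
translate([3630, 476, 0]) cube([173, 2614, 3000]);


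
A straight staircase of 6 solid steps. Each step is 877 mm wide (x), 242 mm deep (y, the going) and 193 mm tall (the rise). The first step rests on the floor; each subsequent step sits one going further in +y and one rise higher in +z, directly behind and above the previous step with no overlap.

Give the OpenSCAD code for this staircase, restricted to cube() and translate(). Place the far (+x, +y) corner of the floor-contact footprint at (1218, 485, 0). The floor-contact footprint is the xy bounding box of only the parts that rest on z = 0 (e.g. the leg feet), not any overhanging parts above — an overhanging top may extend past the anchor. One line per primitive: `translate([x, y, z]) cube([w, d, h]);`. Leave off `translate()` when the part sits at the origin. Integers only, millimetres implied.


translate([341, 243, 0]) cube([877, 242, 193]);
translate([341, 485, 193]) cube([877, 242, 193]);
translate([341, 727, 386]) cube([877, 242, 193]);
translate([341, 969, 579]) cube([877, 242, 193]);
translate([341, 1211, 772]) cube([877, 242, 193]);
translate([341, 1453, 965]) cube([877, 242, 193]);


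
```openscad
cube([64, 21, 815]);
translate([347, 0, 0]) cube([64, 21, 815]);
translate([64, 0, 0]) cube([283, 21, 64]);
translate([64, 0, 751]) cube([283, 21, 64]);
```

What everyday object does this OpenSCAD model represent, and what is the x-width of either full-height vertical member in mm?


A picture frame. The border width is 64 mm.

Four thin pieces enclosing a rectangular opening — a picture frame. The two full-height stiles are 815 mm tall; the top rail sits at z = 751 and is 64 mm tall, so the border above the opening is 815 − 751 = 64 mm, matching the stile x-width.


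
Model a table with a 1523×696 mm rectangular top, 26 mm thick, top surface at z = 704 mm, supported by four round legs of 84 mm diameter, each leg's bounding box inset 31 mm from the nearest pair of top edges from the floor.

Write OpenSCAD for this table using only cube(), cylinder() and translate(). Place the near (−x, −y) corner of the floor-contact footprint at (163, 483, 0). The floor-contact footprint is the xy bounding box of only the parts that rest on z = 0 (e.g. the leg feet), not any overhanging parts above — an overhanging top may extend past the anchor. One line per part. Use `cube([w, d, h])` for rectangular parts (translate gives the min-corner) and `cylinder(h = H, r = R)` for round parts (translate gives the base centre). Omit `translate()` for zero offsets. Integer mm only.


translate([132, 452, 678]) cube([1523, 696, 26]);
translate([205, 525, 0]) cylinder(h = 678, r = 42);
translate([1582, 525, 0]) cylinder(h = 678, r = 42);
translate([205, 1075, 0]) cylinder(h = 678, r = 42);
translate([1582, 1075, 0]) cylinder(h = 678, r = 42);


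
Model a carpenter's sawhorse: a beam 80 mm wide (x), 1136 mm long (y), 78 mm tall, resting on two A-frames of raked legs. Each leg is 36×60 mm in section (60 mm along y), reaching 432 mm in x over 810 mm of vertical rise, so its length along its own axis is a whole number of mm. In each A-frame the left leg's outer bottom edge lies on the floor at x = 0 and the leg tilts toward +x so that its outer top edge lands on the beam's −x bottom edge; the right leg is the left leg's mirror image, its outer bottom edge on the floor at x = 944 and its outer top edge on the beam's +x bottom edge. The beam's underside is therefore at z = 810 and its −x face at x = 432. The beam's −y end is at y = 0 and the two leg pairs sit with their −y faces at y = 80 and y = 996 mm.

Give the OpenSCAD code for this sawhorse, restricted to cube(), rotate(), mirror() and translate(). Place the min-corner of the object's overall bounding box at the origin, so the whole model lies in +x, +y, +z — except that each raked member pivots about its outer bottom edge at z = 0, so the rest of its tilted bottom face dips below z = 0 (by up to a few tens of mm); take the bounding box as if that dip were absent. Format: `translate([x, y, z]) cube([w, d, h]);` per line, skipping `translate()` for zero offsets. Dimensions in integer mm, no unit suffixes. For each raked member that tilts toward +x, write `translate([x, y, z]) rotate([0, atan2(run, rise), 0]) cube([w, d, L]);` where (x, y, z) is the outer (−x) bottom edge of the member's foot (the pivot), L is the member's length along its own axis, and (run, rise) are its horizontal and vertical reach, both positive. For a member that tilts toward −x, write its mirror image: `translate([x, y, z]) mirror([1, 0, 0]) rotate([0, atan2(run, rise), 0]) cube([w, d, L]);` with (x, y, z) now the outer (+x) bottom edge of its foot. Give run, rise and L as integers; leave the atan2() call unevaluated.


// leg length = √(432² + 810²) = 918
// right-leg outer foot x = 2·432 + 80 = 944
// beam min-corner = (432, 0, 810)
translate([432, 0, 810]) cube([80, 1136, 78]);
translate([0, 80, 0]) rotate([0, atan2(432, 810), 0]) cube([36, 60, 918]);
translate([944, 80, 0]) mirror([1, 0, 0]) rotate([0, atan2(432, 810), 0]) cube([36, 60, 918]);
translate([0, 996, 0]) rotate([0, atan2(432, 810), 0]) cube([36, 60, 918]);
translate([944, 996, 0]) mirror([1, 0, 0]) rotate([0, atan2(432, 810), 0]) cube([36, 60, 918]);


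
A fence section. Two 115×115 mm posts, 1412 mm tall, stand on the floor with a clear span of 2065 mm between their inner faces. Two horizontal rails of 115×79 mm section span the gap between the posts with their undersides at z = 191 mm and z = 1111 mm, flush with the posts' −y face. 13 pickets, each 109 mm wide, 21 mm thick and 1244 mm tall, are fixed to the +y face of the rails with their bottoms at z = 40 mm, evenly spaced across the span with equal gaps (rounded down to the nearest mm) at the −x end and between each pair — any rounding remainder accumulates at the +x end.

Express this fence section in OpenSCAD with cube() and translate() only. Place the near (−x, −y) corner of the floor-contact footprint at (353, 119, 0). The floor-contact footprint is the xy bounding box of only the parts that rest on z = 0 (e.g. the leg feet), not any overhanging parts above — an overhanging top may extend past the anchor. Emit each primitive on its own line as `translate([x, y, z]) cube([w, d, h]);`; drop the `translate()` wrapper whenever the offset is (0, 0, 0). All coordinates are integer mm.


translate([353, 119, 0]) cube([115, 115, 1412]);
translate([2533, 119, 0]) cube([115, 115, 1412]);
translate([468, 119, 191]) cube([2065, 115, 79]);
translate([468, 119, 1111]) cube([2065, 115, 79]);
translate([514, 234, 40]) cube([109, 21, 1244]);
translate([669, 234, 40]) cube([109, 21, 1244]);
translate([824, 234, 40]) cube([109, 21, 1244]);
translate([979, 234, 40]) cube([109, 21, 1244]);
translate([1134, 234, 40]) cube([109, 21, 1244]);
translate([1289, 234, 40]) cube([109, 21, 1244]);
translate([1444, 234, 40]) cube([109, 21, 1244]);
translate([1599, 234, 40]) cube([109, 21, 1244]);
translate([1754, 234, 40]) cube([109, 21, 1244]);
translate([1909, 234, 40]) cube([109, 21, 1244]);
translate([2064, 234, 40]) cube([109, 21, 1244]);
translate([2219, 234, 40]) cube([109, 21, 1244]);
translate([2374, 234, 40]) cube([109, 21, 1244]);


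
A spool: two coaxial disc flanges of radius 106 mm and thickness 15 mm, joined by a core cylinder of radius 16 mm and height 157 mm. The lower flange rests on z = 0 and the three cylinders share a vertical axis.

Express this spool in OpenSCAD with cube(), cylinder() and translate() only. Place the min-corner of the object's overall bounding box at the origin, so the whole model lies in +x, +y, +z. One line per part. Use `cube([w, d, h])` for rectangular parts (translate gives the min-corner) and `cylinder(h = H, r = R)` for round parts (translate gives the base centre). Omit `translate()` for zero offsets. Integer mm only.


translate([106, 106, 0]) cylinder(h = 15, r = 106);
translate([106, 106, 15]) cylinder(h = 157, r = 16);
translate([106, 106, 172]) cylinder(h = 15, r = 106);


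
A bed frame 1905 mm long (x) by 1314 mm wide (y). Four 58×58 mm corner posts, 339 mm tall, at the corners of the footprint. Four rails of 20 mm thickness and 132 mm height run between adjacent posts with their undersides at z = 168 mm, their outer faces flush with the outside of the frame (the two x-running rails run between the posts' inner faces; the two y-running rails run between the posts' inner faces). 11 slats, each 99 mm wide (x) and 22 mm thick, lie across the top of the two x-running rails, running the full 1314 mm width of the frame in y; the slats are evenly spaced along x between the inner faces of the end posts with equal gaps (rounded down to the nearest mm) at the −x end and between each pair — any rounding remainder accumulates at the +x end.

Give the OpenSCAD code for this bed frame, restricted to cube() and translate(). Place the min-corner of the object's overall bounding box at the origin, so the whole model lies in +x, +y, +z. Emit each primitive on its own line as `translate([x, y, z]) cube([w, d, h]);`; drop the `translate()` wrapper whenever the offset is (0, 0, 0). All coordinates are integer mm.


// slat z = rail_z + rail_h = 168 + 132 = 300
// slat gap = ⌊(1789 − 11·99) / 12⌋ = 58
cube([58, 58, 339]);
translate([0, 1256, 0]) cube([58, 58, 339]);
translate([1847, 0, 0]) cube([58, 58, 339]);
translate([1847, 1256, 0]) cube([58, 58, 339]);
translate([58, 0, 168]) cube([1789, 20, 132]);
translate([58, 1294, 168]) cube([1789, 20, 132]);
translate([0, 58, 168]) cube([20, 1198, 132]);
translate([1885, 58, 168]) cube([20, 1198, 132]);
translate([116, 0, 300]) cube([99, 1314, 22]);
translate([273, 0, 300]) cube([99, 1314, 22]);
translate([430, 0, 300]) cube([99, 1314, 22]);
translate([587, 0, 300]) cube([99, 1314, 22]);
translate([744, 0, 300]) cube([99, 1314, 22]);
translate([901, 0, 300]) cube([99, 1314, 22]);
translate([1058, 0, 300]) cube([99, 1314, 22]);
translate([1215, 0, 300]) cube([99, 1314, 22]);
translate([1372, 0, 300]) cube([99, 1314, 22]);
translate([1529, 0, 300]) cube([99, 1314, 22]);
translate([1686, 0, 300]) cube([99, 1314, 22]);


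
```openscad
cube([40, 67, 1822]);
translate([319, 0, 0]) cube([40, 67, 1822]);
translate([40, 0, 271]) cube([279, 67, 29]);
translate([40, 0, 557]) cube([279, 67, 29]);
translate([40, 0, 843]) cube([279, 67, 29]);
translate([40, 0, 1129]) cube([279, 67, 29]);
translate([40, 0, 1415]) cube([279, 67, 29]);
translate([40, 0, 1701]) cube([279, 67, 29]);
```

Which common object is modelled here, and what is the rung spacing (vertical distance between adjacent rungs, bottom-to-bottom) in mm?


A ladder. The rung spacing is 286 mm.

Two tall 40×67 posts with 6 short bars between them — a ladder. Adjacent rungs sit at z = 271 and z = 557, so the spacing is 557 − 271 = 286 mm.


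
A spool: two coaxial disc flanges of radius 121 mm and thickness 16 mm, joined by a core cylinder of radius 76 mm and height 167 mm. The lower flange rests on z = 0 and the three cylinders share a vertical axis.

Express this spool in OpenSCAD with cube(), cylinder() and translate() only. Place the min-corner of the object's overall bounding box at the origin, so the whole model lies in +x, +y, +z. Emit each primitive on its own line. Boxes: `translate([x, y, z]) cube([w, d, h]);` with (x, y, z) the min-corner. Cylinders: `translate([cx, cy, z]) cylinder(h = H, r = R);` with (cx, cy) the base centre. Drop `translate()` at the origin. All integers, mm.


translate([121, 121, 0]) cylinder(h = 16, r = 121);
translate([121, 121, 16]) cylinder(h = 167, r = 76);
translate([121, 121, 183]) cylinder(h = 16, r = 121);


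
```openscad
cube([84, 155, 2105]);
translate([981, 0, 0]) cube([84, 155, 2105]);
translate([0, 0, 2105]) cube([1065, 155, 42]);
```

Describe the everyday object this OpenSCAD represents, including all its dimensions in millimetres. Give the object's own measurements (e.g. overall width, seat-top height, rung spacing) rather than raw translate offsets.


A door frame. The clear opening is 897 mm wide and 2105 mm high. Two 84 mm wide jambs, 155 mm deep, stand either side of the opening from the floor to the top of the opening. A 42 mm thick head sits across the top of both jambs, spanning the full outside width of the frame.


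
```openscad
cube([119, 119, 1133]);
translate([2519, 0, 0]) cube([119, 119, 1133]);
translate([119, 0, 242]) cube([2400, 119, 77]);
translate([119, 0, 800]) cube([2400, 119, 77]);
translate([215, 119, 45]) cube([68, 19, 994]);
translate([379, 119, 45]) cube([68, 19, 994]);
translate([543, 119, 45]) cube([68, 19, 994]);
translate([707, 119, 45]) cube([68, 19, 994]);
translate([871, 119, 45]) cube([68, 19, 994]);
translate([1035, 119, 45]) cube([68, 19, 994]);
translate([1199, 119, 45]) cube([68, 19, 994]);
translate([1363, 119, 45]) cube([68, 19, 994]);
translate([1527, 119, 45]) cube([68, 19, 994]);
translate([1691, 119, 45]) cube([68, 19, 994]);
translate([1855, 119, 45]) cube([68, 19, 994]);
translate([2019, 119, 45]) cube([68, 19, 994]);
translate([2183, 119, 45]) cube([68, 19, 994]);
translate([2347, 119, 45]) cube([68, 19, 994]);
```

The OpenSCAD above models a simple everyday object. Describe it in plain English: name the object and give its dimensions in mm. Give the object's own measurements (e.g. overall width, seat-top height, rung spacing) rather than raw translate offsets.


A fence section. Two 119×119 mm posts, 1133 mm tall, stand on the floor with a clear span of 2400 mm between their inner faces. Two horizontal rails of 119×77 mm section span the gap between the posts with their undersides at z = 242 mm and z = 800 mm, flush with the posts' −y face. 14 pickets, each 68 mm wide, 19 mm thick and 994 mm tall, are fixed to the +y face of the rails with their bottoms at z = 45 mm, spaced across the span with a 96 mm gap after the −x post and between neighbouring pickets, with 104 mm left before the +x post.


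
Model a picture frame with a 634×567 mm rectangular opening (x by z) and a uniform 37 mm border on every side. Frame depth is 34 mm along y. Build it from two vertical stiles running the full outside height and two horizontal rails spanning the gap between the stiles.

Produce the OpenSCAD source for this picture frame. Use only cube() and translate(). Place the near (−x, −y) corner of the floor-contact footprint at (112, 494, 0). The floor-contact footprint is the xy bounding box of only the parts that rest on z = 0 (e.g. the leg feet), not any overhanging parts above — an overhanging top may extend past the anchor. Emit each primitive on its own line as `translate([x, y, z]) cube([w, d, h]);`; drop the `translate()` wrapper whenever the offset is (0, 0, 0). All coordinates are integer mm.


translate([112, 494, 0]) cube([37, 34, 641]);
translate([783, 494, 0]) cube([37, 34, 641]);
translate([149, 494, 0]) cube([634, 34, 37]);
translate([149, 494, 604]) cube([634, 34, 37]);


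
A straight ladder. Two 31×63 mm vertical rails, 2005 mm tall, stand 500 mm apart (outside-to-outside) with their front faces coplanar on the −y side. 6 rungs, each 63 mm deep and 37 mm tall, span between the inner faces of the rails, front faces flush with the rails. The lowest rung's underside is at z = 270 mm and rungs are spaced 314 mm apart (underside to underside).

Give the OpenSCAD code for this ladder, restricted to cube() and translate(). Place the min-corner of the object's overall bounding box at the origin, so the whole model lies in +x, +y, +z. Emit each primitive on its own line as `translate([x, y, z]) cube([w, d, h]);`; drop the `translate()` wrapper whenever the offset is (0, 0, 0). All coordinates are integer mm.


cube([31, 63, 2005]);
translate([469, 0, 0]) cube([31, 63, 2005]);
translate([31, 0, 270]) cube([438, 63, 37]);
translate([31, 0, 584]) cube([438, 63, 37]);
translate([31, 0, 898]) cube([438, 63, 37]);
translate([31, 0, 1212]) cube([438, 63, 37]);
translate([31, 0, 1526]) cube([438, 63, 37]);
translate([31, 0, 1840]) cube([438, 63, 37]);


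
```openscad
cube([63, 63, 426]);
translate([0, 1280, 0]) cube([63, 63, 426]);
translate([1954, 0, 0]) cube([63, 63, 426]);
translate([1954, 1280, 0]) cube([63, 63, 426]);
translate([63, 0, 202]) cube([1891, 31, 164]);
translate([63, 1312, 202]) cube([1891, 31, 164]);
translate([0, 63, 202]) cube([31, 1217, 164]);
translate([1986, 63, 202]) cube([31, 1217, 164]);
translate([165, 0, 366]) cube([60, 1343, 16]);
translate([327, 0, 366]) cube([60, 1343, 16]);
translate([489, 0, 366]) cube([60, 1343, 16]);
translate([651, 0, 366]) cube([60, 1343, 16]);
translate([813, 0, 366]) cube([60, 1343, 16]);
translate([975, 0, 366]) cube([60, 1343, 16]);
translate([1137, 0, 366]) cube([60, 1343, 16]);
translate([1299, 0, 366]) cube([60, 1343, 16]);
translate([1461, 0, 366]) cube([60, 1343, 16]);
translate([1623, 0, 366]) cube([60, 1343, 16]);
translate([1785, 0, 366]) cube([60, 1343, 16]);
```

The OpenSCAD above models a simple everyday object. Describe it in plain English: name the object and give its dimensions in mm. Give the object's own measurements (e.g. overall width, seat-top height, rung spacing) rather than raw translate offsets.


A bed frame 2017 mm long (x) by 1343 mm wide (y). Four 63×63 mm corner posts, 426 mm tall, at the corners of the footprint. Four rails of 31 mm thickness and 164 mm height run between adjacent posts with their undersides at z = 202 mm, their outer faces flush with the outside of the frame (the two x-running rails run between the posts' inner faces; the two y-running rails run between the posts' inner faces). 11 slats, each 60 mm wide (x) and 16 mm thick, lie across the top of the two x-running rails, running the full 1343 mm width of the frame in y; along x they sit between the end posts with a 102 mm gap after the −x posts and between neighbouring slats, leaving 109 mm before the +x posts.


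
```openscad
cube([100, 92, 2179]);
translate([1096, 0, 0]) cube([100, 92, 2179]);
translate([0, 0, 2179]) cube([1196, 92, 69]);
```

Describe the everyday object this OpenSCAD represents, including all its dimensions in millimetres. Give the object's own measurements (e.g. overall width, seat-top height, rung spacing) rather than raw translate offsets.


A door frame. The clear opening is 996 mm wide and 2179 mm high. Two 100 mm wide jambs, 92 mm deep, stand either side of the opening from the floor to the top of the opening. A 69 mm thick head sits across the top of both jambs, spanning the full outside width of the frame.


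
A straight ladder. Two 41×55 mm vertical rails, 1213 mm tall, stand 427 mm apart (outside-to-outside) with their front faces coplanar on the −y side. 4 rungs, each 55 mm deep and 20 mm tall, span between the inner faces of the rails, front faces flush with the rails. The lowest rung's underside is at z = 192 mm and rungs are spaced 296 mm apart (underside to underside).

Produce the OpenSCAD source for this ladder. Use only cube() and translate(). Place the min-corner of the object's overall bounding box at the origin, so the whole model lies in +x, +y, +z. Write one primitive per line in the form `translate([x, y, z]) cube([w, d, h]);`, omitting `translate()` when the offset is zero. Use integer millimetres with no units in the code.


// rung span = 427 - 2*41 = 345
// rung[k] z = 192 + k*296
cube([41, 55, 1213]);
translate([386, 0, 0]) cube([41, 55, 1213]);
translate([41, 0, 192]) cube([345, 55, 20]);
translate([41, 0, 488]) cube([345, 55, 20]);
translate([41, 0, 784]) cube([345, 55, 20]);
translate([41, 0, 1080]) cube([345, 55, 20]);


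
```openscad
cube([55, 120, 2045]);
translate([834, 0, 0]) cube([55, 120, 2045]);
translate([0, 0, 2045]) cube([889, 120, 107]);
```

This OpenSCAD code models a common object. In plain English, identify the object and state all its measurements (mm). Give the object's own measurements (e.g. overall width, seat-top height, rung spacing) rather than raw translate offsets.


A door frame. The clear opening is 779 mm wide and 2045 mm high. Two 55 mm wide jambs, 120 mm deep, stand either side of the opening from the floor to the top of the opening. A 107 mm thick head sits across the top of both jambs, spanning the full outside width of the frame.


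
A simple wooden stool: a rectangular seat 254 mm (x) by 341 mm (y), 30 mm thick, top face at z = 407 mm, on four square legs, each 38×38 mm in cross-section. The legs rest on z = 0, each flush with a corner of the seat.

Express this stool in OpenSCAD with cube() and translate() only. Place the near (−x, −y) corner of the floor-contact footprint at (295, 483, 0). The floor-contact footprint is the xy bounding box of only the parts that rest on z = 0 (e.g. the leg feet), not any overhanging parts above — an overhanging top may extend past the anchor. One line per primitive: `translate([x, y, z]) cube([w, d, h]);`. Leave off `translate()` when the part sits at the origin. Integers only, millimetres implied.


// leg_h = 407 - 30 = 377
translate([295, 483, 377]) cube([254, 341, 30]);
translate([295, 483, 0]) cube([38, 38, 377]);
translate([511, 483, 0]) cube([38, 38, 377]);
translate([295, 786, 0]) cube([38, 38, 377]);
translate([511, 786, 0]) cube([38, 38, 377]);


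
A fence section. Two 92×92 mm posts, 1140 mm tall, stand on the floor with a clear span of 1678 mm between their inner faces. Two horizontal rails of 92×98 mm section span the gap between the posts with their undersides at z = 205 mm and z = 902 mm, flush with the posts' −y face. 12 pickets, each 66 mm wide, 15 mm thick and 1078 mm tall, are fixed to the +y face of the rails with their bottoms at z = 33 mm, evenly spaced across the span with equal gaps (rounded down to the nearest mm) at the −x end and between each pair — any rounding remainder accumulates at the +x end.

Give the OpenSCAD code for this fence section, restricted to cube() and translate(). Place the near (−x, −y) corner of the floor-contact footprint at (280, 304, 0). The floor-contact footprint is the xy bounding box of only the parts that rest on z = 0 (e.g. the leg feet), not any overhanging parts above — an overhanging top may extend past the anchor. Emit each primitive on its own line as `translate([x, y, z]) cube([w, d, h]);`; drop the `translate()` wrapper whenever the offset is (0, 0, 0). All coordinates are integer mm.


translate([280, 304, 0]) cube([92, 92, 1140]);
translate([2050, 304, 0]) cube([92, 92, 1140]);
translate([372, 304, 205]) cube([1678, 92, 98]);
translate([372, 304, 902]) cube([1678, 92, 98]);
translate([440, 396, 33]) cube([66, 15, 1078]);
translate([574, 396, 33]) cube([66, 15, 1078]);
translate([708, 396, 33]) cube([66, 15, 1078]);
translate([842, 396, 33]) cube([66, 15, 1078]);
translate([976, 396, 33]) cube([66, 15, 1078]);
translate([1110, 396, 33]) cube([66, 15, 1078]);
translate([1244, 396, 33]) cube([66, 15, 1078]);
translate([1378, 396, 33]) cube([66, 15, 1078]);
translate([1512, 396, 33]) cube([66, 15, 1078]);
translate([1646, 396, 33]) cube([66, 15, 1078]);
translate([1780, 396, 33]) cube([66, 15, 1078]);
translate([1914, 396, 33]) cube([66, 15, 1078]);


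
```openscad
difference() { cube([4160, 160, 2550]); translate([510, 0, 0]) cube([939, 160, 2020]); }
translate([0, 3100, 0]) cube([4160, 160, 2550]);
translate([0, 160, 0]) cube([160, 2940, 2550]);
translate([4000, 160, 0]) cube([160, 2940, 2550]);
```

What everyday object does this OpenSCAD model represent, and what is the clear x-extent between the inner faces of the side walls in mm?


A single room. The interior width is 3840 mm.

Four walls enclosing a rectangle with a door in the front wall — a room. Outside width 4160 minus two 160 mm walls gives 3840 mm.


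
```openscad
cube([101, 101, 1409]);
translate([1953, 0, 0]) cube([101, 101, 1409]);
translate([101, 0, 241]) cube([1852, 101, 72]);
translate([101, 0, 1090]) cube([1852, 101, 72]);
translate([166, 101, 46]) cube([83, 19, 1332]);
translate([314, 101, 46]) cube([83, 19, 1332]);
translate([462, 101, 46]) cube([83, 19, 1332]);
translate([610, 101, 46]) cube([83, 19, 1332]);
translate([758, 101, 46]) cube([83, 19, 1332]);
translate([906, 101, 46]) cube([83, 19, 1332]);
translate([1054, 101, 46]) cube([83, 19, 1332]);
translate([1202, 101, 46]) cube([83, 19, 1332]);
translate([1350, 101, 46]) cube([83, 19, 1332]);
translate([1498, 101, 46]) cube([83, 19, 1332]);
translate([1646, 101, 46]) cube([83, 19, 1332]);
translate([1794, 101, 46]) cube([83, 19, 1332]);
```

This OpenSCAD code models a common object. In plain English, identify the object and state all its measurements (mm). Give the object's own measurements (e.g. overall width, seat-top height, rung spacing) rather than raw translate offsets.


A fence section. Two 101×101 mm posts, 1409 mm tall, stand on the floor with a clear span of 1852 mm between their inner faces. Two horizontal rails of 101×72 mm section span the gap between the posts with their undersides at z = 241 mm and z = 1090 mm, flush with the posts' −y face. 12 pickets, each 83 mm wide, 19 mm thick and 1332 mm tall, are fixed to the +y face of the rails with their bottoms at z = 46 mm, spaced across the span with a 65 mm gap after the −x post and between neighbouring pickets, with 76 mm left before the +x post.


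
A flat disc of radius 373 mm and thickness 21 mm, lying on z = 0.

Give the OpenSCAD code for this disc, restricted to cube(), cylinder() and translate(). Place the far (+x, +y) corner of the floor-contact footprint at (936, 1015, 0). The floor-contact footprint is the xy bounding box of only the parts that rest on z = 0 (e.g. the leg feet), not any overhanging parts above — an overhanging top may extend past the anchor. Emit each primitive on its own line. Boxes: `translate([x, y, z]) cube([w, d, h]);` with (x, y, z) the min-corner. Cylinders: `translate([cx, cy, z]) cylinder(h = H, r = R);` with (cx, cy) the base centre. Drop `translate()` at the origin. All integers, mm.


translate([563, 642, 0]) cylinder(h = 21, r = 373);


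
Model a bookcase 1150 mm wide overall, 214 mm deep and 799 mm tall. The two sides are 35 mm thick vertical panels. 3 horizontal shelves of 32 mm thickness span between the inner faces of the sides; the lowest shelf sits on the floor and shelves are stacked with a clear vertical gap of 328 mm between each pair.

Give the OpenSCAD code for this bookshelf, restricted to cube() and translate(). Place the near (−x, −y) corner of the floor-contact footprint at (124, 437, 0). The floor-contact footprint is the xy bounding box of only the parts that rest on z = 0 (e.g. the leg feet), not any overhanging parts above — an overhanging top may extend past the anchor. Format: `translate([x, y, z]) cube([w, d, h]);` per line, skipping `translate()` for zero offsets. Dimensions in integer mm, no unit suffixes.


translate([124, 437, 0]) cube([35, 214, 799]);
translate([1239, 437, 0]) cube([35, 214, 799]);
translate([159, 437, 0]) cube([1080, 214, 32]);
translate([159, 437, 360]) cube([1080, 214, 32]);
translate([159, 437, 720]) cube([1080, 214, 32]);


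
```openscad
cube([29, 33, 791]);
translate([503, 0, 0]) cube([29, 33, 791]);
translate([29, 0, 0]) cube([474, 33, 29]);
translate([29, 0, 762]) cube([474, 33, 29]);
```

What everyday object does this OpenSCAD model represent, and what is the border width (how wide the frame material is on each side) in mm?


A picture frame. The border width is 29 mm.

Four thin pieces enclosing a rectangular opening — a picture frame. The two full-height stiles are 791 mm tall; the top rail sits at z = 762 and is 29 mm tall, so the border above the opening is 791 − 762 = 29 mm, matching the stile x-width.


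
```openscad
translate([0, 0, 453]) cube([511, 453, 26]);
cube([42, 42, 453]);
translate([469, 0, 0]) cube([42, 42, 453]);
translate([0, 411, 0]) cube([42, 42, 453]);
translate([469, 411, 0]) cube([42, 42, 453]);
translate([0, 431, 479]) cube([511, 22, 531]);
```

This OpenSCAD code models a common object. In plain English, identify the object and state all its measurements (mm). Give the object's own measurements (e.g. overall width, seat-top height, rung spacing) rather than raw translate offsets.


A chair. The seat is a 511×453×26 mm slab with its top at z = 479 mm, on four 42×42 mm corner legs (flush with the seat edges, standing on z = 0). A flat backrest 22 mm thick, 531 mm tall, spans the full seat width and rises from the seat top along its +y edge, rear face flush with the rear of the seat.


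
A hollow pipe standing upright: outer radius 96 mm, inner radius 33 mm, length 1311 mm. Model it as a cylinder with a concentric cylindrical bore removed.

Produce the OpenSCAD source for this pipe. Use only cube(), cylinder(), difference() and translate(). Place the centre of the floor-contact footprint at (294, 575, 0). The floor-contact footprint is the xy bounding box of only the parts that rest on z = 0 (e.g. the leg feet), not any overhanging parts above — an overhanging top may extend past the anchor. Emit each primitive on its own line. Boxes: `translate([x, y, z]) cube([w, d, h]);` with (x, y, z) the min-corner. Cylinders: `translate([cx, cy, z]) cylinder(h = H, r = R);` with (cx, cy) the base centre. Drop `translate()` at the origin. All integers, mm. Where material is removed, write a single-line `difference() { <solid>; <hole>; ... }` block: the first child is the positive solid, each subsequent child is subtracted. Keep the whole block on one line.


difference() { translate([294, 575, 0]) cylinder(h = 1311, r = 96); translate([294, 575, 0]) cylinder(h = 1311, r = 33); }


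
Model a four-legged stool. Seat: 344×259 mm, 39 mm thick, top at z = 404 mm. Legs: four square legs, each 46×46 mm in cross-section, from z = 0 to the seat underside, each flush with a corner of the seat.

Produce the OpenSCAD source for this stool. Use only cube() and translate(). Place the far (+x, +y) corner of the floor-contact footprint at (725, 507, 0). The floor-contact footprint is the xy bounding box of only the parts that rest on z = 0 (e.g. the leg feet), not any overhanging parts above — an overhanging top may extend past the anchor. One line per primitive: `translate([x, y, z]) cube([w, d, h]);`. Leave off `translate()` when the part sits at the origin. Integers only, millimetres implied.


translate([381, 248, 365]) cube([344, 259, 39]);
translate([381, 248, 0]) cube([46, 46, 365]);
translate([679, 248, 0]) cube([46, 46, 365]);
translate([381, 461, 0]) cube([46, 46, 365]);
translate([679, 461, 0]) cube([46, 46, 365]);


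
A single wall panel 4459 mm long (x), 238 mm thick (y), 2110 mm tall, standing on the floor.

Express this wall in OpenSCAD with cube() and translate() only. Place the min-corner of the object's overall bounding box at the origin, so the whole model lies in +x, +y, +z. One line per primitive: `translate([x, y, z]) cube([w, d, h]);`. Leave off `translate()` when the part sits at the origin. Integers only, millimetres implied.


cube([4459, 238, 2110]);


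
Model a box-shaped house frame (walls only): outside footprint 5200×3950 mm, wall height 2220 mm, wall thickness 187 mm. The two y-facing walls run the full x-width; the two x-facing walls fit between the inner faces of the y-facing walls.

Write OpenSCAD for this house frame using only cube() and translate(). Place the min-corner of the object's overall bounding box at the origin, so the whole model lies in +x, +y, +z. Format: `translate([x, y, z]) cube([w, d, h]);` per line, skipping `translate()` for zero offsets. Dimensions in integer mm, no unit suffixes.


cube([5200, 187, 2220]);
translate([0, 3763, 0]) cube([5200, 187, 2220]);
translate([0, 187, 0]) cube([187, 3576, 2220]);
translate([5013, 187, 0]) cube([187, 3576, 2220]);


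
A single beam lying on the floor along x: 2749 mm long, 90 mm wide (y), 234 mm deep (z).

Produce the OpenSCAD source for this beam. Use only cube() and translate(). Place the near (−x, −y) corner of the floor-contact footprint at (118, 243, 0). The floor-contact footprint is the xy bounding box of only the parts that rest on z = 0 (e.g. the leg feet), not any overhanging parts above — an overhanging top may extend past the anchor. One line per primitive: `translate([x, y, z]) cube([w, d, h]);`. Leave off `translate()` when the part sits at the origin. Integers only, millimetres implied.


translate([118, 243, 0]) cube([2749, 90, 234]);


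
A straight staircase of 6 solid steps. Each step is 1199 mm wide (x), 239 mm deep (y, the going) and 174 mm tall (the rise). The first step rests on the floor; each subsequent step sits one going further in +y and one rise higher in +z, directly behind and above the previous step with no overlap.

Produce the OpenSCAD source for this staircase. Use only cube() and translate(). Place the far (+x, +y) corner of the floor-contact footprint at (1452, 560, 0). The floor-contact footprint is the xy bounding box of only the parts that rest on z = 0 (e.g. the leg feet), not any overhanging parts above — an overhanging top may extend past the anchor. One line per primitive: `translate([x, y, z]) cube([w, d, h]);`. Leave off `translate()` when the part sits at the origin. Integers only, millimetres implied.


translate([253, 321, 0]) cube([1199, 239, 174]);
translate([253, 560, 174]) cube([1199, 239, 174]);
translate([253, 799, 348]) cube([1199, 239, 174]);
translate([253, 1038, 522]) cube([1199, 239, 174]);
translate([253, 1277, 696]) cube([1199, 239, 174]);
translate([253, 1516, 870]) cube([1199, 239, 174]);


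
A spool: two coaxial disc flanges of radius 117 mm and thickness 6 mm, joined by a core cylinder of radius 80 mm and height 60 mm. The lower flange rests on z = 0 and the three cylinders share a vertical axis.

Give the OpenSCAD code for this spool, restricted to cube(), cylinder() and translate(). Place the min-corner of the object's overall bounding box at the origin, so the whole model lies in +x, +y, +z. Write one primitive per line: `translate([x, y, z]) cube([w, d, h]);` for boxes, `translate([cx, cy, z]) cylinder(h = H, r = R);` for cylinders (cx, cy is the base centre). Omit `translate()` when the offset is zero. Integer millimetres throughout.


translate([117, 117, 0]) cylinder(h = 6, r = 117);
translate([117, 117, 6]) cylinder(h = 60, r = 80);
translate([117, 117, 66]) cylinder(h = 6, r = 117);


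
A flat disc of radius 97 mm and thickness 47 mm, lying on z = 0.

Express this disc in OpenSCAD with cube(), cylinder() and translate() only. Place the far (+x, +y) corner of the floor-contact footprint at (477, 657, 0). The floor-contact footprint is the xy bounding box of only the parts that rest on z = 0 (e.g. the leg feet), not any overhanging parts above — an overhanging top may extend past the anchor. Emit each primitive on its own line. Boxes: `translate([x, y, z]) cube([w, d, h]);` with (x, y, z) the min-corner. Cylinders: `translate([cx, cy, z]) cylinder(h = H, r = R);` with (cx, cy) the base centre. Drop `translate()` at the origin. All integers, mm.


translate([380, 560, 0]) cylinder(h = 47, r = 97);


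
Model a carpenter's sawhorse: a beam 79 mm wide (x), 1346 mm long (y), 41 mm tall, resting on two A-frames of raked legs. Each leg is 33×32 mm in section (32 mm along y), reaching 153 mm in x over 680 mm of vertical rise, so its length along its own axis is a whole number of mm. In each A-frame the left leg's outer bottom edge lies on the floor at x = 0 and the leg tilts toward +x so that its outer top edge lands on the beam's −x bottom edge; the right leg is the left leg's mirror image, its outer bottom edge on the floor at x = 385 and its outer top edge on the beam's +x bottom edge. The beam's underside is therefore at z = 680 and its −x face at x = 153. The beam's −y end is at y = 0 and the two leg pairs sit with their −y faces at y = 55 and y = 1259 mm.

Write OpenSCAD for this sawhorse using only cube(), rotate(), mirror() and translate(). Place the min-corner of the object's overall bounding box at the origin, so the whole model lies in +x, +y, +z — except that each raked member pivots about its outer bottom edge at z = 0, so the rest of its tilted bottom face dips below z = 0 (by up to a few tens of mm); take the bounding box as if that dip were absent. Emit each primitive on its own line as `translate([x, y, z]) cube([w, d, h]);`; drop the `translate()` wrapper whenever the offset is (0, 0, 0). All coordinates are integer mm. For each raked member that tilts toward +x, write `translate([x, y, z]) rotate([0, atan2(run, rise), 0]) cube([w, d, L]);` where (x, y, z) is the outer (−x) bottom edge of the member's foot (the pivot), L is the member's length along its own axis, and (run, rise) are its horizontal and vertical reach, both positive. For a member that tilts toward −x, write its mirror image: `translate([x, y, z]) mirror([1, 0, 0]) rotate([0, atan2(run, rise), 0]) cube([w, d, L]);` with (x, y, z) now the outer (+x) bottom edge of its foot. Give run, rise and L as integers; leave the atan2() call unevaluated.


// leg length = √(153² + 680²) = 697
// right-leg outer foot x = 2·153 + 79 = 385
// beam min-corner = (153, 0, 680)
translate([153, 0, 680]) cube([79, 1346, 41]);
translate([0, 55, 0]) rotate([0, atan2(153, 680), 0]) cube([33, 32, 697]);
translate([385, 55, 0]) mirror([1, 0, 0]) rotate([0, atan2(153, 680), 0]) cube([33, 32, 697]);
translate([0, 1259, 0]) rotate([0, atan2(153, 680), 0]) cube([33, 32, 697]);
translate([385, 1259, 0]) mirror([1, 0, 0]) rotate([0, atan2(153, 680), 0]) cube([33, 32, 697]);


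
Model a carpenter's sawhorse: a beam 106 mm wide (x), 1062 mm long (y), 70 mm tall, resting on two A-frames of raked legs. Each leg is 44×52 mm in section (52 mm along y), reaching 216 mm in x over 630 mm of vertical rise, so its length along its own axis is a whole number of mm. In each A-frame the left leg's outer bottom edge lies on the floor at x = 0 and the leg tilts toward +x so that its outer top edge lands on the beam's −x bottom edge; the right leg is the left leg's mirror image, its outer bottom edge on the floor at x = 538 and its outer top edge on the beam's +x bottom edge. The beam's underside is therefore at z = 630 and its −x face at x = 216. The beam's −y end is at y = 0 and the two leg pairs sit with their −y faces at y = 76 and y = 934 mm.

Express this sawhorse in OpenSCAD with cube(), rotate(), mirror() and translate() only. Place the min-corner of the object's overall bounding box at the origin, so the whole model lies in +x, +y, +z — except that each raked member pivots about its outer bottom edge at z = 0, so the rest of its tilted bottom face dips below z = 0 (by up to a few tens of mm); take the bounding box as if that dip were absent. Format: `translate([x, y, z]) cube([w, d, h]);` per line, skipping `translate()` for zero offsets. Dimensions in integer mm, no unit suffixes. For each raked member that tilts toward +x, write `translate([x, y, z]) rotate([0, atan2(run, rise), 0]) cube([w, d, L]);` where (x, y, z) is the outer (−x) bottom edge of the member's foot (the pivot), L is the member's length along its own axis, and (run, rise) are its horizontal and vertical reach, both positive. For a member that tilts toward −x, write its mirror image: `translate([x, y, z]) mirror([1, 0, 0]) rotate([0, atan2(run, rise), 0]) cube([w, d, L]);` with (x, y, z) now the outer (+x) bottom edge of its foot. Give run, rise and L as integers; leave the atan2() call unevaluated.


translate([216, 0, 630]) cube([106, 1062, 70]);
translate([0, 76, 0]) rotate([0, atan2(216, 630), 0]) cube([44, 52, 666]);
translate([538, 76, 0]) mirror([1, 0, 0]) rotate([0, atan2(216, 630), 0]) cube([44, 52, 666]);
translate([0, 934, 0]) rotate([0, atan2(216, 630), 0]) cube([44, 52, 666]);
translate([538, 934, 0]) mirror([1, 0, 0]) rotate([0, atan2(216, 630), 0]) cube([44, 52, 666]);
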